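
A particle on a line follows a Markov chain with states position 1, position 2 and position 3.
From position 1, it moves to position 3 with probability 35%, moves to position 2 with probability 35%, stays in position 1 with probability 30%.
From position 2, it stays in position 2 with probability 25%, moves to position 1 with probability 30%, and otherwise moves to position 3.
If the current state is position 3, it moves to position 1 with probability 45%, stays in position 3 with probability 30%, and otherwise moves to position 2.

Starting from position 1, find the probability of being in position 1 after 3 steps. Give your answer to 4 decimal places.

Propagate the distribution vector 3 steps from position 1.
After 0 steps: (1.0000, 0.0000, 0.0000)
After 1 step: (0.3000, 0.3500, 0.3500)
After 2 steps: (0.3525, 0.2800, 0.3675)
After 3 steps: (0.3551, 0.2853, 0.3596)
P(in position 1 after 3 steps) = 0.3551

0.3551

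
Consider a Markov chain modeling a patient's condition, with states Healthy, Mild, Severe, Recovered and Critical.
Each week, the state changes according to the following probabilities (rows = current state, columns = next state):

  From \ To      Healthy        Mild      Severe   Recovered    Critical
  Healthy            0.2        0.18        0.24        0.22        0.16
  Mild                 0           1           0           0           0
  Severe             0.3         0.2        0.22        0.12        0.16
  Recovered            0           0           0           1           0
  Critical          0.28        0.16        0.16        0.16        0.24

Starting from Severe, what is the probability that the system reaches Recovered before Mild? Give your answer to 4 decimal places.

Let h(s) be the probability of absorption at Recovered starting from transient state s. Then h(Recovered) = 1 and h(Mild) = 0. By first-step analysis:
h(Healthy) = 0.2·h(Healthy) + 0.18·0 + 0.24·h(Severe) + 0.22·1 + 0.16·h(Critical)
h(Severe) = 0.3·h(Healthy) + 0.2·0 + 0.22·h(Severe) + 0.12·1 + 0.16·h(Critical)
h(Critical) = 0.28·h(Healthy) + 0.16·0 + 0.16·h(Severe) + 0.16·1 + 0.24·h(Critical)
Solving: h(Healthy) = 0.5087, h(Severe) = 0.4506, h(Critical) = 0.4928.
Starting from Severe, the probability is 0.4506.

0.4506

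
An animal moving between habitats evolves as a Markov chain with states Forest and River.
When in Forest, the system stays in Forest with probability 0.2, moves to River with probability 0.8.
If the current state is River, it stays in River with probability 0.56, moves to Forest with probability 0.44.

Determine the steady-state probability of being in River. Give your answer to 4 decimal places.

Let the stationary distribution be π with π = πP and π_1 + π_2 = 1.
π_1 = 0.2·π_1 + 0.44·π_2
Solving with the normalization constraint gives π = (0.3548, 0.6452).
So the stationary probability of River is 0.6452.

0.6452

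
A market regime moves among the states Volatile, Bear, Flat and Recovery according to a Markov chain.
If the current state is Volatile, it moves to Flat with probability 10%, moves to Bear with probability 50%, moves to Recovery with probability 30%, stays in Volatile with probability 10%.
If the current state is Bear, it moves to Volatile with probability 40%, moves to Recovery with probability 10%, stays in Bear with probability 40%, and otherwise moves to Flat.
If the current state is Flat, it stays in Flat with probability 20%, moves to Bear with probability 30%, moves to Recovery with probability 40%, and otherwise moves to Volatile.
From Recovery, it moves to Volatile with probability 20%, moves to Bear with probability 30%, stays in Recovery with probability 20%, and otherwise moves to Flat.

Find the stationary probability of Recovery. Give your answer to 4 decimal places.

Let the stationary distribution be π with π = πP and π_1 + π_2 + π_3 + π_4 = 1.
π_1 = 0.1·π_1 + 0.4·π_2 + 0.1·π_3 + 0.2·π_4
π_2 = 0.5·π_1 + 0.4·π_2 + 0.3·π_3 + 0.3·π_4
π_3 = 0.1·π_1 + 0.1·π_2 + 0.2·π_3 + 0.3·π_4
Solving with the normalization constraint gives π = (0.2375, 0.3861, 0.1593, 0.2170).
So the stationary probability of Recovery is 0.2170.

0.2170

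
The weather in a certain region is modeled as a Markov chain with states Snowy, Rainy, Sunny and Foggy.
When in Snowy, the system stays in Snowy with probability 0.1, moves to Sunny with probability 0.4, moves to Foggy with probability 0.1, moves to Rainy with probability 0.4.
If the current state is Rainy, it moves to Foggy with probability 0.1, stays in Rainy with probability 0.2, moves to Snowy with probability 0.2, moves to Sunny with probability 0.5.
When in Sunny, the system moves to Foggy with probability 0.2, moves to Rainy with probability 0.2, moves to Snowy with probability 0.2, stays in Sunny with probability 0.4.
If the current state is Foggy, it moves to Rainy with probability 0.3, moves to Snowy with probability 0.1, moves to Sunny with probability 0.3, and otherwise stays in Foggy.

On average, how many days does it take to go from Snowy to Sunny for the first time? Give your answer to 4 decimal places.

Let t(s) be the expected number of days to first reach Sunny from state s, with t(Sunny) = 0. Conditioning on the first day:
t(Snowy) = 1 + 0.1·t(Snowy) + 0.4·t(Rainy) + 0.1·t(Foggy)
t(Rainy) = 1 + 0.2·t(Snowy) + 0.2·t(Rainy) + 0.1·t(Foggy)
t(Foggy) = 1 + 0.1·t(Snowy) + 0.3·t(Rainy) + 0.3·t(Foggy)
Solving: t(Snowy) = 2.3821, t(Rainy) = 2.1836, t(Foggy) = 2.7047.
Expected days from Snowy to Sunny: 2.3821.

2.3821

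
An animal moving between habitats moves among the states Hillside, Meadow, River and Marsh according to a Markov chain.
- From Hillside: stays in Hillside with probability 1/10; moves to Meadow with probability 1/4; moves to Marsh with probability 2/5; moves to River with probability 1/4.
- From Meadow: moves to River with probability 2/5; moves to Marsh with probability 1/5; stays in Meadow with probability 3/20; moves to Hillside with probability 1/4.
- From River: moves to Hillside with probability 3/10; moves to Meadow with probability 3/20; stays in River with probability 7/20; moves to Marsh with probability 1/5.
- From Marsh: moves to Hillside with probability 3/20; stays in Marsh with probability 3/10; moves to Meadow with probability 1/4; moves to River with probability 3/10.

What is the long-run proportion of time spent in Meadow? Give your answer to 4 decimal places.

Let the stationary distribution be π with π = πP and π_1 + π_2 + π_3 + π_4 = 1.
π_1 = 0.1·π_1 + 0.25·π_2 + 0.3·π_3 + 0.15·π_4
π_2 = 0.25·π_1 + 0.15·π_2 + 0.15·π_3 + 0.25·π_4
π_3 = 0.25·π_1 + 0.4·π_2 + 0.35·π_3 + 0.3·π_4
Solving with the normalization constraint gives π = (0.2082, 0.1977, 0.3256, 0.2685).
So the stationary probability of Meadow is 0.1977.

0.1977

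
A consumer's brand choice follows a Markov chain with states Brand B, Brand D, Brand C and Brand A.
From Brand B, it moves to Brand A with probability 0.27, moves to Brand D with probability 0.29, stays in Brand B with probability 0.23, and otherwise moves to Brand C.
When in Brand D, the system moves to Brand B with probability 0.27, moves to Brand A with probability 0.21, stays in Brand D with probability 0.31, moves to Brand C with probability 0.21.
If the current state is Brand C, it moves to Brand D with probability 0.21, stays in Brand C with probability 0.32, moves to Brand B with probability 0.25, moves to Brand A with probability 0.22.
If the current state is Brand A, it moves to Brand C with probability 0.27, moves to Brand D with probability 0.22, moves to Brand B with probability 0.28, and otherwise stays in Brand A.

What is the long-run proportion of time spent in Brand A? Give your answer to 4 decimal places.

Let the stationary distribution be π with π = πP and π_1 + π_2 + π_3 + π_4 = 1.
π_1 = 0.23·π_1 + 0.27·π_2 + 0.25·π_3 + 0.28·π_4
π_2 = 0.29·π_1 + 0.31·π_2 + 0.21·π_3 + 0.22·π_4
π_3 = 0.21·π_1 + 0.21·π_2 + 0.32·π_3 + 0.27·π_4
Solving with the normalization constraint gives π = (0.2570, 0.2588, 0.2516, 0.2326).
So the stationary probability of Brand A is 0.2326.

0.2326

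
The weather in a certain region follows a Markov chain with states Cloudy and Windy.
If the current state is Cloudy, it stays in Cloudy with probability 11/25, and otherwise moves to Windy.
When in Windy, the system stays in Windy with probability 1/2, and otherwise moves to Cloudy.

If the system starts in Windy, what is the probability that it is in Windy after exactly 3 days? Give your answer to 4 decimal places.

Propagate the distribution vector 3 days from Windy.
After 0 days: (0.0000, 1.0000)
After 1 day: (0.5000, 0.5000)
After 2 days: (0.4700, 0.5300)
After 3 days: (0.4718, 0.5282)
P(in Windy after 3 days) = 0.5282

0.5282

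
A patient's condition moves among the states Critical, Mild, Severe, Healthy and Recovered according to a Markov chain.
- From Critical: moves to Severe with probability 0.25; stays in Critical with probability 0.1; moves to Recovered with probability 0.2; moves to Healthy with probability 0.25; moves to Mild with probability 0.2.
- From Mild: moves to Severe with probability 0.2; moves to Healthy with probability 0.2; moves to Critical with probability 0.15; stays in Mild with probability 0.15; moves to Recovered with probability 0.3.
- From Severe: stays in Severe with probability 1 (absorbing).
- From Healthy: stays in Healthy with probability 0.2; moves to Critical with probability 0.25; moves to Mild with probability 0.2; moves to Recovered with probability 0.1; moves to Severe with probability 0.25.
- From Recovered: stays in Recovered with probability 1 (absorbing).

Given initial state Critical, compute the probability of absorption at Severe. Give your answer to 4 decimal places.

Let h(s) be the probability of absorption at Severe starting from transient state s. Then h(Severe) = 1 and h(Recovered) = 0. By first-step analysis:
h(Critical) = 0.1·h(Critical) + 0.2·h(Mild) + 0.25·1 + 0.25·h(Healthy) + 0.2·0
h(Mild) = 0.15·h(Critical) + 0.15·h(Mild) + 0.2·1 + 0.2·h(Healthy) + 0.3·0
h(Healthy) = 0.25·h(Critical) + 0.2·h(Mild) + 0.25·1 + 0.2·h(Healthy) + 0.1·0
Solving: h(Critical) = 0.5508, h(Mild) = 0.4744, h(Healthy) = 0.6032.
Starting from Critical, the probability is 0.5508.

0.5508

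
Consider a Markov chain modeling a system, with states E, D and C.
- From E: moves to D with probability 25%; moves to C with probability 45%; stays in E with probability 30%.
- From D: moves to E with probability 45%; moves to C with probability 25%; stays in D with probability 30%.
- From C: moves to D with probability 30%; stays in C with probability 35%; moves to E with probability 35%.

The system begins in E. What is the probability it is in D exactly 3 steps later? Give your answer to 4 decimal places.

0.2820

Propagate the distribution vector 3 steps from E.
After 0 steps: (1.0000, 0.0000, 0.0000)
After 1 step: (0.3000, 0.2500, 0.4500)
After 2 steps: (0.3600, 0.2850, 0.3550)
After 3 steps: (0.3605, 0.2820, 0.3575)
P(in D after 3 steps) = 0.2820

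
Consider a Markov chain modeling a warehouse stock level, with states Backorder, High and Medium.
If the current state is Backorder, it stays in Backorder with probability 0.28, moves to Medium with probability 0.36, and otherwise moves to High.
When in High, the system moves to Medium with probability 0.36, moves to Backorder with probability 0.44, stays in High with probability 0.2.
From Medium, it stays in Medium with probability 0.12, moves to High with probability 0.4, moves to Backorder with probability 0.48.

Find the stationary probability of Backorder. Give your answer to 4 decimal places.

0.3893

Let the stationary distribution be π with π = πP and π_1 + π_2 + π_3 = 1.
π_1 = 0.28·π_1 + 0.44·π_2 + 0.48·π_3
π_2 = 0.36·π_1 + 0.2·π_2 + 0.4·π_3
Solving with the normalization constraint gives π = (0.3893, 0.3204, 0.2903).
So the stationary probability of Backorder is 0.3893.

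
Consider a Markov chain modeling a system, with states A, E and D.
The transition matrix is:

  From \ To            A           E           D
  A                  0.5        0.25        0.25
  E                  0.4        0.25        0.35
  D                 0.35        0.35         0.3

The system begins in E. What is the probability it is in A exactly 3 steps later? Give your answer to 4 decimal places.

Propagate the distribution vector 3 steps from E.
After 0 steps: (0.0000, 1.0000, 0.0000)
After 1 step: (0.4000, 0.2500, 0.3500)
After 2 steps: (0.4225, 0.2850, 0.2925)
After 3 steps: (0.4276, 0.2793, 0.2931)
P(in A after 3 steps) = 0.4276

0.4276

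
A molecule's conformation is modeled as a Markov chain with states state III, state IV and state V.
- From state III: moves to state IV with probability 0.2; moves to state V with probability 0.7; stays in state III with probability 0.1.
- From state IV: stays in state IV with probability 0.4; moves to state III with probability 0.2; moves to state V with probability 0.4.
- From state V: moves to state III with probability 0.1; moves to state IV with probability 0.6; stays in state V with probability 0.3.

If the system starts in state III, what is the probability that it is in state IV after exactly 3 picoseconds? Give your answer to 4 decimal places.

Propagate the distribution vector 3 picoseconds from state III.
After 0 picoseconds: (1.0000, 0.0000, 0.0000)
After 1 picosecond: (0.1000, 0.2000, 0.7000)
After 2 picoseconds: (0.1200, 0.5200, 0.3600)
After 3 picoseconds: (0.1520, 0.4480, 0.4000)
P(in state IV after 3 picoseconds) = 0.4480

0.4480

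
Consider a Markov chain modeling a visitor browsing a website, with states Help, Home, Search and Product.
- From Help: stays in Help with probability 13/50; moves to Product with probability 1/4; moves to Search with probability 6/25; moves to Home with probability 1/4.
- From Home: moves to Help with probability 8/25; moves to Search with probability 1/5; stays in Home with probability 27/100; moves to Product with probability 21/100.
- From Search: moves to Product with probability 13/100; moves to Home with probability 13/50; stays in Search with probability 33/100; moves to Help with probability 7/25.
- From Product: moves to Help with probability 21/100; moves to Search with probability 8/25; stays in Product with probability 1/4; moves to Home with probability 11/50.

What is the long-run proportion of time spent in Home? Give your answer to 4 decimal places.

Let the stationary distribution be π with π = πP and π_1 + π_2 + π_3 + π_4 = 1.
π_1 = 0.26·π_1 + 0.32·π_2 + 0.28·π_3 + 0.21·π_4
π_2 = 0.25·π_1 + 0.27·π_2 + 0.26·π_3 + 0.22·π_4
π_3 = 0.24·π_1 + 0.2·π_2 + 0.33·π_3 + 0.32·π_4
Solving with the normalization constraint gives π = (0.2701, 0.2515, 0.2709, 0.2074).
So the stationary probability of Home is 0.2515.

0.2515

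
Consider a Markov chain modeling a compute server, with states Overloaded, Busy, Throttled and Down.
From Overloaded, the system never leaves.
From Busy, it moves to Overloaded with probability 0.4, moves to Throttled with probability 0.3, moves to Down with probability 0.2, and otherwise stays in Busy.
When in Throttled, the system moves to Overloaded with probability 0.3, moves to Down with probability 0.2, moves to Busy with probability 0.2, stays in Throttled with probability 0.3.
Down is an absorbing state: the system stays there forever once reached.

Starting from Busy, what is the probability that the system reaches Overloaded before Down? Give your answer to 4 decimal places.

0.6491

Let h(s) be the probability of absorption at Overloaded starting from transient state s. Then h(Overloaded) = 1 and h(Down) = 0. By first-step analysis:
h(Busy) = 0.4·1 + 0.1·h(Busy) + 0.3·h(Throttled) + 0.2·0
h(Throttled) = 0.3·1 + 0.2·h(Busy) + 0.3·h(Throttled) + 0.2·0
Solving: h(Busy) = 0.6491, h(Throttled) = 0.6140.
Starting from Busy, the probability is 0.6491.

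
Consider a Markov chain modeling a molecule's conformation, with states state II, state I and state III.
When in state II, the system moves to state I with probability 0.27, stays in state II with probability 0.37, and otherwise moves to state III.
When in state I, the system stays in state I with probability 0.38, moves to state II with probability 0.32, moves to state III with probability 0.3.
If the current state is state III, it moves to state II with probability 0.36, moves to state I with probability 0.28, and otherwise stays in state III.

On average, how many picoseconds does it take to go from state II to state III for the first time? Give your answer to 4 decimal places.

Let t(s) be the expected number of picoseconds to first reach state III from state s, with t(state III) = 0. Conditioning on the first picosecond:
t(state II) = 1 + 0.37·t(state II) + 0.27·t(state I)
t(state I) = 1 + 0.32·t(state II) + 0.38·t(state I)
Solving: t(state II) = 2.9257, t(state I) = 3.1229.
Expected picoseconds from state II to state III: 2.9257.

2.9257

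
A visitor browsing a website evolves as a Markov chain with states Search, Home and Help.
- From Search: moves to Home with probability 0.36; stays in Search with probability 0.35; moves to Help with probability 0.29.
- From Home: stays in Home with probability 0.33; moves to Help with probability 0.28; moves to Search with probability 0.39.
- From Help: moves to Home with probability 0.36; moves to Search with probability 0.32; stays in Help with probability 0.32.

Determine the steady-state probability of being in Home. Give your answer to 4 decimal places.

Let the stationary distribution be π with π = πP and π_1 + π_2 + π_3 = 1.
π_1 = 0.35·π_1 + 0.39·π_2 + 0.32·π_3
π_2 = 0.36·π_1 + 0.33·π_2 + 0.36·π_3
Solving with the normalization constraint gives π = (0.3551, 0.3495, 0.2954).
So the stationary probability of Home is 0.3495.

0.3495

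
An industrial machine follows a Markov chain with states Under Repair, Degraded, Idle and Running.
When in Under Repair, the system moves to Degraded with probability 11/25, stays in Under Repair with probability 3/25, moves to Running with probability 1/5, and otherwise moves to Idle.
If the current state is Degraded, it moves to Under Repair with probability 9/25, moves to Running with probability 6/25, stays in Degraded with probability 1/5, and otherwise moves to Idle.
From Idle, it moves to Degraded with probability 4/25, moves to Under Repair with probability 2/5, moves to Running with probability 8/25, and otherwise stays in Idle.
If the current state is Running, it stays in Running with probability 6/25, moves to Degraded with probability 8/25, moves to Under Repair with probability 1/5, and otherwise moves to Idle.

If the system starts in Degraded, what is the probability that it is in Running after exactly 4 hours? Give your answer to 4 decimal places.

0.2454

Propagate the distribution vector 4 hours from Degraded.
After 0 hours: (0.0000, 1.0000, 0.0000, 0.0000)
After 1 hour: (0.3600, 0.2000, 0.2000, 0.2400)
After 2 hours: (0.2432, 0.3072, 0.2080, 0.2416)
After 3 hours: (0.2713, 0.2790, 0.2028, 0.2469)
After 4 hours: (0.2635, 0.2866, 0.2045, 0.2454)
P(in Running after 4 hours) = 0.2454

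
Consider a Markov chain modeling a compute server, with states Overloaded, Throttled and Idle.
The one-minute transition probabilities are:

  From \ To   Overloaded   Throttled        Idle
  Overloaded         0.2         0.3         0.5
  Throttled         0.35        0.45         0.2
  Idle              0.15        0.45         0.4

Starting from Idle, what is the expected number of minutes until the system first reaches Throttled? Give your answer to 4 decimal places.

2.3457

Let t(s) be the expected number of minutes to first reach Throttled from state s, with t(Throttled) = 0. Conditioning on the first minute:
t(Overloaded) = 1 + 0.2·t(Overloaded) + 0.5·t(Idle)
t(Idle) = 1 + 0.15·t(Overloaded) + 0.4·t(Idle)
Solving: t(Overloaded) = 2.7160, t(Idle) = 2.3457.
Expected minutes from Idle to Throttled: 2.3457.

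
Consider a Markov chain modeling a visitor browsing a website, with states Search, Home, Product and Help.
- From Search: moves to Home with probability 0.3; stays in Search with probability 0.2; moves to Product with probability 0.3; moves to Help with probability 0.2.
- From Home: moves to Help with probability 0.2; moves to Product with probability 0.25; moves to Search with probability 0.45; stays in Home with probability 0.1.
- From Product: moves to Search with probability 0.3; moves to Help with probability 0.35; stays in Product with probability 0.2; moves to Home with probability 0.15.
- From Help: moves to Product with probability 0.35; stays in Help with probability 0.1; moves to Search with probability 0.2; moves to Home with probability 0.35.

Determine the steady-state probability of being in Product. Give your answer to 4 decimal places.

0.2725

Let the stationary distribution be π with π = πP and π_1 + π_2 + π_3 + π_4 = 1.
π_1 = 0.2·π_1 + 0.45·π_2 + 0.3·π_3 + 0.2·π_4
π_2 = 0.3·π_1 + 0.1·π_2 + 0.15·π_3 + 0.35·π_4
π_3 = 0.3·π_1 + 0.25·π_2 + 0.2·π_3 + 0.35·π_4
Solving with the normalization constraint gives π = (0.2835, 0.2251, 0.2725, 0.2190).
So the stationary probability of Product is 0.2725.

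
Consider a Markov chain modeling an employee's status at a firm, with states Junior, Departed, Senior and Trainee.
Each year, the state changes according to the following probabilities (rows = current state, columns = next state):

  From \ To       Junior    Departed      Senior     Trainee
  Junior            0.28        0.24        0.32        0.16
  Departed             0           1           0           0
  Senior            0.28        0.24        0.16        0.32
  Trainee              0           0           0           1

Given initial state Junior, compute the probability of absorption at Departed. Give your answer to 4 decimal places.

0.5404

Let h(s) be the probability of absorption at Departed starting from transient state s. Then h(Departed) = 1 and h(Trainee) = 0. By first-step analysis:
h(Junior) = 0.28·h(Junior) + 0.24·1 + 0.32·h(Senior) + 0.16·0
h(Senior) = 0.28·h(Junior) + 0.24·1 + 0.16·h(Senior) + 0.32·0
Solving: h(Junior) = 0.5404, h(Senior) = 0.4658.
Starting from Junior, the probability is 0.5404.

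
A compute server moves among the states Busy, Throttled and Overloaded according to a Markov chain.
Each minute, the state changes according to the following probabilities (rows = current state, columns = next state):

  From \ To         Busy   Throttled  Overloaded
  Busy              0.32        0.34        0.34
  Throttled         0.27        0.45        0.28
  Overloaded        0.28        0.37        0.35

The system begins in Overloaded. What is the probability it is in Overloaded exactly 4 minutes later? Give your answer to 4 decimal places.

0.3196

Propagate the distribution vector 4 minutes from Overloaded.
After 0 minutes: (0.0000, 0.0000, 1.0000)
After 1 minute: (0.2800, 0.3700, 0.3500)
After 2 minutes: (0.2875, 0.3912, 0.3213)
After 3 minutes: (0.2876, 0.3927, 0.3197)
After 4 minutes: (0.2876, 0.3928, 0.3196)
P(in Overloaded after 4 minutes) = 0.3196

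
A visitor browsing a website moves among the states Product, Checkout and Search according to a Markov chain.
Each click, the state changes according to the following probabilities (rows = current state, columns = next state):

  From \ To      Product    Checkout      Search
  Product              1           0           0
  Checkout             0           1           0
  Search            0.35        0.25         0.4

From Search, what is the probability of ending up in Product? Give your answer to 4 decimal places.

Let h(s) be the probability of absorption at Product starting from transient state s. Then h(Product) = 1 and h(Checkout) = 0. By first-step analysis:
h(Search) = 0.35·1 + 0.25·0 + 0.4·h(Search)
Solving: h(Search) = 0.5833.
Starting from Search, the probability is 0.5833.

0.5833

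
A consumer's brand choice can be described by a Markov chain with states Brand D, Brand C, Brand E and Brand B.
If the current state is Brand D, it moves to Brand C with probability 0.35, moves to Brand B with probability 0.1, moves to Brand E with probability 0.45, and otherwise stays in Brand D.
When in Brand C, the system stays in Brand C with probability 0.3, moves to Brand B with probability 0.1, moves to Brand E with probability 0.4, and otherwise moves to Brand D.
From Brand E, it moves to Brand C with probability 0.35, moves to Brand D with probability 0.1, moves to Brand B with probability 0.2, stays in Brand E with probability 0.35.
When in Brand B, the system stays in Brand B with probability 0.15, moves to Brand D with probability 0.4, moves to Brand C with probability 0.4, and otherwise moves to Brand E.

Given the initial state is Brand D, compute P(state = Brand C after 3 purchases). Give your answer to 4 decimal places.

0.3406

Propagate the distribution vector 3 purchases from Brand D.
After 0 purchases: (1.0000, 0.0000, 0.0000, 0.0000)
After 1 purchase: (0.1000, 0.3500, 0.4500, 0.1000)
After 2 purchases: (0.1650, 0.3375, 0.3475, 0.1500)
After 3 purchases: (0.1788, 0.3406, 0.3384, 0.1423)
P(in Brand C after 3 purchases) = 0.3406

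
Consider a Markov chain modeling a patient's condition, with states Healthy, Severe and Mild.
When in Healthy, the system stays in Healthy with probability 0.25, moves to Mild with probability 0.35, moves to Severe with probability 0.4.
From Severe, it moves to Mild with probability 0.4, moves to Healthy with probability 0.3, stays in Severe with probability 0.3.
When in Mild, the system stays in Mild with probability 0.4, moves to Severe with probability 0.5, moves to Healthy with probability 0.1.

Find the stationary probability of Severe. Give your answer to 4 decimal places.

0.3990

Let the stationary distribution be π with π = πP and π_1 + π_2 + π_3 = 1.
π_1 = 0.25·π_1 + 0.3·π_2 + 0.1·π_3
π_2 = 0.4·π_1 + 0.3·π_2 + 0.5·π_3
Solving with the normalization constraint gives π = (0.2115, 0.3990, 0.3894).
So the stationary probability of Severe is 0.3990.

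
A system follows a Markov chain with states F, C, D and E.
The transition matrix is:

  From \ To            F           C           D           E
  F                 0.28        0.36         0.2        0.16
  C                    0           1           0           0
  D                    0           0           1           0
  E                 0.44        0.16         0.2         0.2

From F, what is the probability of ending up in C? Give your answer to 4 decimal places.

0.6203

Let h(s) be the probability of absorption at C starting from transient state s. Then h(C) = 1 and h(D) = 0. By first-step analysis:
h(F) = 0.28·h(F) + 0.36·1 + 0.2·0 + 0.16·h(E)
h(E) = 0.44·h(F) + 0.16·1 + 0.2·0 + 0.2·h(E)
Solving: h(F) = 0.6203, h(E) = 0.5411.
Starting from F, the probability is 0.6203.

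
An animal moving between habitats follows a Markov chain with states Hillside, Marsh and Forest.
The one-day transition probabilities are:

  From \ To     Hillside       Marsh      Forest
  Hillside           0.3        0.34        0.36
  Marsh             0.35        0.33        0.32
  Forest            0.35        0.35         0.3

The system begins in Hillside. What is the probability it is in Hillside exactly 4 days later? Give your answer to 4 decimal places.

Propagate the distribution vector 4 days from Hillside.
After 0 days: (1.0000, 0.0000, 0.0000)
After 1 day: (0.3000, 0.3400, 0.3600)
After 2 days: (0.3350, 0.3402, 0.3248)
After 3 days: (0.3333, 0.3398, 0.3269)
After 4 days: (0.3333, 0.3399, 0.3268)
P(in Hillside after 4 days) = 0.3333

0.3333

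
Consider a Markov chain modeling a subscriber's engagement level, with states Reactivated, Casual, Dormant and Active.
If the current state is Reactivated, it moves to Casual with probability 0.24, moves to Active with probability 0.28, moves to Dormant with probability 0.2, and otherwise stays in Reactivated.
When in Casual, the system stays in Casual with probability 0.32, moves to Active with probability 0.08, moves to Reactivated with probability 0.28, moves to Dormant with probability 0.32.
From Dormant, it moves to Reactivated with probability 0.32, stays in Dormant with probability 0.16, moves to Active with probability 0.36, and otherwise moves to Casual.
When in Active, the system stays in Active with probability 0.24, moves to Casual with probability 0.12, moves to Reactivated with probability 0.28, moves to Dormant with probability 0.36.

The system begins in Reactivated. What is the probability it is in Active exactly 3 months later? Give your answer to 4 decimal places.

0.2499

Propagate the distribution vector 3 months from Reactivated.
After 0 months: (1.0000, 0.0000, 0.0000, 0.0000)
After 1 month: (0.2800, 0.2400, 0.2000, 0.2800)
After 2 months: (0.2880, 0.2096, 0.2656, 0.2368)
After 3 months: (0.2906, 0.2071, 0.2524, 0.2499)
P(in Active after 3 months) = 0.2499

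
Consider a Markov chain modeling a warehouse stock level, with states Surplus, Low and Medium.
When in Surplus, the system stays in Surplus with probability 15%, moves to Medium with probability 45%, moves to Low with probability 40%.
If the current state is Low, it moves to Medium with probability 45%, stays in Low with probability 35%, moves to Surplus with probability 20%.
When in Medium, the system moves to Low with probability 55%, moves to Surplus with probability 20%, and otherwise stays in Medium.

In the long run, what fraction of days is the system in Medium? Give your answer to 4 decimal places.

0.3750

Let the stationary distribution be π with π = πP and π_1 + π_2 + π_3 = 1.
π_1 = 0.15·π_1 + 0.2·π_2 + 0.2·π_3
π_2 = 0.4·π_1 + 0.35·π_2 + 0.55·π_3
Solving with the normalization constraint gives π = (0.1905, 0.4345, 0.3750).
So the stationary probability of Medium is 0.3750.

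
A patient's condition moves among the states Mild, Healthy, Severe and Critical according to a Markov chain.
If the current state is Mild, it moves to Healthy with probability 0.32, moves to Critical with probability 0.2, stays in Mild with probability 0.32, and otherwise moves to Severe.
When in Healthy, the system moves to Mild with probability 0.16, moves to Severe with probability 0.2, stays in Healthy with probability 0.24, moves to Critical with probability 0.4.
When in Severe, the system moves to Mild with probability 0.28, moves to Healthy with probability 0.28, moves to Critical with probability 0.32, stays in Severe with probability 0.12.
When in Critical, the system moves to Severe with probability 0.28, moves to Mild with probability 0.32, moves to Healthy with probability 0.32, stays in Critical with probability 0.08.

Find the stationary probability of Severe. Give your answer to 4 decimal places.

Let the stationary distribution be π with π = πP and π_1 + π_2 + π_3 + π_4 = 1.
π_1 = 0.32·π_1 + 0.16·π_2 + 0.28·π_3 + 0.32·π_4
π_2 = 0.32·π_1 + 0.24·π_2 + 0.28·π_3 + 0.32·π_4
π_3 = 0.16·π_1 + 0.2·π_2 + 0.12·π_3 + 0.28·π_4
Solving with the normalization constraint gives π = (0.2660, 0.2891, 0.1939, 0.2510).
So the stationary probability of Severe is 0.1939.

0.1939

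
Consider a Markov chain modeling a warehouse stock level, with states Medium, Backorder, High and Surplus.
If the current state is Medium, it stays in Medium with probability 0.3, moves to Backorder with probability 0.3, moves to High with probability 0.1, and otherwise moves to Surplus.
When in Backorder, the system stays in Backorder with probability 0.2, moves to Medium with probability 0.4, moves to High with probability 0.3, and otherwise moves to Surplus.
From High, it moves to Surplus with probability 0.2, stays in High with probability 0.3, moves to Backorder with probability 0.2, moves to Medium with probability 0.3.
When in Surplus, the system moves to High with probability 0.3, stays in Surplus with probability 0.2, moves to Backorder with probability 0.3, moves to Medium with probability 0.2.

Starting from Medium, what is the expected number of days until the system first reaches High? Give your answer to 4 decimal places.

Let t(s) be the expected number of days to first reach High from state s, with t(High) = 0. Conditioning on the first day:
t(Medium) = 1 + 0.3·t(Medium) + 0.3·t(Backorder) + 0.3·t(Surplus)
t(Backorder) = 1 + 0.4·t(Medium) + 0.2·t(Backorder) + 0.1·t(Surplus)
t(Surplus) = 1 + 0.2·t(Medium) + 0.3·t(Backorder) + 0.2·t(Surplus)
Solving: t(Medium) = 5.0207, t(Backorder) = 4.2739, t(Surplus) = 4.1079.
Expected days from Medium to High: 5.0207.

5.0207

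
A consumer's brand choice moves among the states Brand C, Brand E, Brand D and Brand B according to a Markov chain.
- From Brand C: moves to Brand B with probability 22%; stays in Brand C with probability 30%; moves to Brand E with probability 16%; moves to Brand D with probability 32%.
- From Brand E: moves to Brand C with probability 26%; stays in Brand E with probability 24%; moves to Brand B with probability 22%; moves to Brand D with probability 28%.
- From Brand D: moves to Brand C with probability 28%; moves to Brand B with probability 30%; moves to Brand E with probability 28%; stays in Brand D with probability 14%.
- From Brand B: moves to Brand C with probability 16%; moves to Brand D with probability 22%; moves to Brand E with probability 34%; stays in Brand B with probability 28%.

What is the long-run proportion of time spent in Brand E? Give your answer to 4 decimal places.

Let the stationary distribution be π with π = πP and π_1 + π_2 + π_3 + π_4 = 1.
π_1 = 0.3·π_1 + 0.26·π_2 + 0.28·π_3 + 0.16·π_4
π_2 = 0.16·π_1 + 0.24·π_2 + 0.28·π_3 + 0.34·π_4
π_3 = 0.32·π_1 + 0.28·π_2 + 0.14·π_3 + 0.22·π_4
Solving with the normalization constraint gives π = (0.2493, 0.2551, 0.2410, 0.2546).
So the stationary probability of Brand E is 0.2551.

0.2551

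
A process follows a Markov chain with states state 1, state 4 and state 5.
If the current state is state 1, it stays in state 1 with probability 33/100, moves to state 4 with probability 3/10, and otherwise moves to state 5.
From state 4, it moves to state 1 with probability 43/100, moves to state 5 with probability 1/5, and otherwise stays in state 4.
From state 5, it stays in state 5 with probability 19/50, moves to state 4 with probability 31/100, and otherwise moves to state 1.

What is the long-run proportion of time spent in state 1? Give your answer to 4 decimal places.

0.3562

Let the stationary distribution be π with π = πP and π_1 + π_2 + π_3 = 1.
π_1 = 0.33·π_1 + 0.43·π_2 + 0.31·π_3
π_2 = 0.3·π_1 + 0.37·π_2 + 0.31·π_3
Solving with the normalization constraint gives π = (0.3562, 0.3260, 0.3178).
So the stationary probability of state 1 is 0.3562.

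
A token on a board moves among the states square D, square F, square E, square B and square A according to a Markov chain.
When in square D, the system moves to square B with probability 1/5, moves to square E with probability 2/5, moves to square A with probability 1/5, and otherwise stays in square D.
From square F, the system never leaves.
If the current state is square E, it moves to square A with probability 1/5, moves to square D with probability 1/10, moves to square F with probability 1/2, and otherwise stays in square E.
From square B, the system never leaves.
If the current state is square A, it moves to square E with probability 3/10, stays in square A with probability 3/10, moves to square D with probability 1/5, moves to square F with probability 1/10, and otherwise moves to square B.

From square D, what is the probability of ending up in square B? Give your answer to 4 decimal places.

Let h(s) be the probability of absorption at square B starting from transient state s. Then h(square B) = 1 and h(square F) = 0. By first-step analysis:
h(square D) = 0.2·h(square D) + 0.4·h(square E) + 0.2·1 + 0.2·h(square A)
h(square E) = 0.1·h(square D) + 0.5·0 + 0.2·h(square E) + 0.2·h(square A)
h(square A) = 0.2·h(square D) + 0.1·0 + 0.3·h(square E) + 0.1·1 + 0.3·h(square A)
Solving: h(square D) = 0.3899, h(square E) = 0.1258, h(square A) = 0.3082.
Starting from square D, the probability is 0.3899.

0.3899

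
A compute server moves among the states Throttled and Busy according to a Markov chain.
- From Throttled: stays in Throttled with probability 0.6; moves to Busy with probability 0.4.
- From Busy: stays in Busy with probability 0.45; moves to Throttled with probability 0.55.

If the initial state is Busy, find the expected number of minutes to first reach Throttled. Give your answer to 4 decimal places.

Let t(s) be the expected number of minutes to first reach Throttled from state s, with t(Throttled) = 0. Conditioning on the first minute:
t(Busy) = 1 + 0.45·t(Busy)
Solving: t(Busy) = 1.8182.
Expected minutes from Busy to Throttled: 1.8182.

1.8182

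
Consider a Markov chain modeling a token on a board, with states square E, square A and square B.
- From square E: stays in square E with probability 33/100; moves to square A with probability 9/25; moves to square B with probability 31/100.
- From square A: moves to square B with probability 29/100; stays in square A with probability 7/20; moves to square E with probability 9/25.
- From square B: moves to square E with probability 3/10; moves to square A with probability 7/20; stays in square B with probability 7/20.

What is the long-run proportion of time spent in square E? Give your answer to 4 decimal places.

Let the stationary distribution be π with π = πP and π_1 + π_2 + π_3 = 1.
π_1 = 0.33·π_1 + 0.36·π_2 + 0.3·π_3
π_2 = 0.36·π_1 + 0.35·π_2 + 0.35·π_3
Solving with the normalization constraint gives π = (0.3311, 0.3533, 0.3156).
So the stationary probability of square E is 0.3311.

0.3311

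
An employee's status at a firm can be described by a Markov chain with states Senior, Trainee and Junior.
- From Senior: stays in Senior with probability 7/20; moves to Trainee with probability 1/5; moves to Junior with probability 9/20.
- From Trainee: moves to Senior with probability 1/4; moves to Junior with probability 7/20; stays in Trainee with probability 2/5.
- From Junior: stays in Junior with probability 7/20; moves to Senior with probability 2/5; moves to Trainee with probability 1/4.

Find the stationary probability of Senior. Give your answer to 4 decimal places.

0.3418

Let the stationary distribution be π with π = πP and π_1 + π_2 + π_3 = 1.
π_1 = 0.35·π_1 + 0.25·π_2 + 0.4·π_3
π_2 = 0.2·π_1 + 0.4·π_2 + 0.25·π_3
Solving with the normalization constraint gives π = (0.3418, 0.2740, 0.3842).
So the stationary probability of Senior is 0.3418.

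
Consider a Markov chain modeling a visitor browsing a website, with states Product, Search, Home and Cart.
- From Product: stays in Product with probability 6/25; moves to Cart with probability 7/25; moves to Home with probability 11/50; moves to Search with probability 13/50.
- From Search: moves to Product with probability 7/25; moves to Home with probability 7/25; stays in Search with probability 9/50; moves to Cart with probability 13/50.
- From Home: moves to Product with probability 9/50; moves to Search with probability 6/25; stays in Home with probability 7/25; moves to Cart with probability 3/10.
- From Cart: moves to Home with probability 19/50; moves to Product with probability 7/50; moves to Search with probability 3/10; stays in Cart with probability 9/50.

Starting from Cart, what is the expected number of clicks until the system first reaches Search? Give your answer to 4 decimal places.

Let t(s) be the expected number of clicks to first reach Search from state s, with t(Search) = 0. Conditioning on the first click:
t(Product) = 1 + 0.24·t(Product) + 0.22·t(Home) + 0.28·t(Cart)
t(Home) = 1 + 0.18·t(Product) + 0.28·t(Home) + 0.3·t(Cart)
t(Cart) = 1 + 0.14·t(Product) + 0.38·t(Home) + 0.18·t(Cart)
Solving: t(Product) = 3.7762, t(Home) = 3.8538, t(Cart) = 3.6501.
Expected clicks from Cart to Search: 3.6501.

3.6501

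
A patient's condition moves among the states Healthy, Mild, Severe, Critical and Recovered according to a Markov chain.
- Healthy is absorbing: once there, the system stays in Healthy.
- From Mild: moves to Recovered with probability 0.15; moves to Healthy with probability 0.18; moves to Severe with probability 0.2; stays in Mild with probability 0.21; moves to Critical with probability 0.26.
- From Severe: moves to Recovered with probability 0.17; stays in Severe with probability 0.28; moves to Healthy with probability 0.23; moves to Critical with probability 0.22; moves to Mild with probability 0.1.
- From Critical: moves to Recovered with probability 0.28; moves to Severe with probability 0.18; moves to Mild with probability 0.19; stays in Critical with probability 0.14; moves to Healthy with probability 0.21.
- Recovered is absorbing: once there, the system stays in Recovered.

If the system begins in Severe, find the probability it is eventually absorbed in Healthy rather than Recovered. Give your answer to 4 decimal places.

Let h(s) be the probability of absorption at Healthy starting from transient state s. Then h(Healthy) = 1 and h(Recovered) = 0. By first-step analysis:
h(Mild) = 0.18·1 + 0.21·h(Mild) + 0.2·h(Severe) + 0.26·h(Critical) + 0.15·0
h(Severe) = 0.23·1 + 0.1·h(Mild) + 0.28·h(Severe) + 0.22·h(Critical) + 0.17·0
h(Critical) = 0.21·1 + 0.19·h(Mild) + 0.18·h(Severe) + 0.14·h(Critical) + 0.28·0
Solving: h(Mild) = 0.5183, h(Severe) = 0.5353, h(Critical) = 0.4707.
Starting from Severe, the probability is 0.5353.

0.5353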